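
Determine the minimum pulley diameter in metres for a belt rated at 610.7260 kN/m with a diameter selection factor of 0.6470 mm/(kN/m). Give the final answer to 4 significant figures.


D = 610.7260 * 0.6470 / 1000
D = 0.3951 m


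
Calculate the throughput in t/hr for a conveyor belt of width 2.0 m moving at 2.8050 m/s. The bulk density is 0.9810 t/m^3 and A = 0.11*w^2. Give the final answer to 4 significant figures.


A = 0.11 * 2.0^2 = 0.44 m^2
C = 0.44 * 2.8050 * 0.9810 * 3600
C = 4359 t/hr


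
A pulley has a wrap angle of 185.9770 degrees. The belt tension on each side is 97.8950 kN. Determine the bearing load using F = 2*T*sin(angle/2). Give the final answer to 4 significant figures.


F = 2 * 97.8950 * sin(185.9770/2 deg)
F = 195.5 kN


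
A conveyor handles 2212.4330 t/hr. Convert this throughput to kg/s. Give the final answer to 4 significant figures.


m_dot = 2212.4330 * 1000 / 3600
m_dot = 614.6 kg/s


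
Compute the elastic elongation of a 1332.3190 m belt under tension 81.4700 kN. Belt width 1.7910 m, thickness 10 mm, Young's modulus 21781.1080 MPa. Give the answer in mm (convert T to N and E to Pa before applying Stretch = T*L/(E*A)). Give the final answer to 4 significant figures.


A = 1.7910 * 0.01 = 0.01791 m^2
Stretch = 81.4700*1000 * 1332.3190 / (21781.1080e6 * 0.01791) * 1000
Stretch = 278.2 mm


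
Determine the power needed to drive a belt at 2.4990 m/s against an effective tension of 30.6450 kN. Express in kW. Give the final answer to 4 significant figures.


P = Te * v = 30.6450 * 2.4990
P = 76.58 kW


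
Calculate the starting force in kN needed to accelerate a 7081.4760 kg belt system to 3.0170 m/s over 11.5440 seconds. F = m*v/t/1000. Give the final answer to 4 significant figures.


F = 7081.4760 * 3.0170 / 11.5440 / 1000
F = 1.851 kN


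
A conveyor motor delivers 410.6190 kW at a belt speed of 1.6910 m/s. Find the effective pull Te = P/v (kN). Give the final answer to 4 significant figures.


Te = P / v = 410.6190 / 1.6910
Te = 242.8 kN


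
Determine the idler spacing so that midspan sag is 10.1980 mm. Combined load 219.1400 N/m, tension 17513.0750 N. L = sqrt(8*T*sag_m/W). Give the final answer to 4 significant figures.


sag = 10.1980/1000 = 0.010198 m
L = sqrt(8 * 17513.0750 * 0.010198 / 219.1400)
L = 2.553 m


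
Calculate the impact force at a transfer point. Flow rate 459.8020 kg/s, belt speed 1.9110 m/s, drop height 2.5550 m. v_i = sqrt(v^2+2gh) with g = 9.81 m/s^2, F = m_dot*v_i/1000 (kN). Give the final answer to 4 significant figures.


v_i = sqrt(1.9110^2 + 2*9.81*2.5550) = 7.33355 m/s
F = 459.8020 * 7.33355 / 1000
F = 3.372 kN


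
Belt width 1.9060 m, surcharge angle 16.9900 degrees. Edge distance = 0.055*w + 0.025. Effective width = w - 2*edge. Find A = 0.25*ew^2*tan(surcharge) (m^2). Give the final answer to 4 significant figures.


edge = 0.055*1.9060 + 0.025 = 0.12983 m
ew = 1.9060 - 2*0.12983 = 1.64634 m
A = 0.25 * 1.64634^2 * tan(16.9900 deg)
A = 0.2070 m^2


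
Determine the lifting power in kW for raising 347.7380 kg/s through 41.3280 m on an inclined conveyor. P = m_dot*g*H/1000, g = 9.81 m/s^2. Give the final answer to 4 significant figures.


P = 347.7380 * 9.81 * 41.3280 / 1000
P = 141.0 kW


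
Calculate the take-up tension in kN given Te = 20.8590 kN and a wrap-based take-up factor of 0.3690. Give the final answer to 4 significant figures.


T_tu = 20.8590 * 0.3690
T_tu = 7.697 kN


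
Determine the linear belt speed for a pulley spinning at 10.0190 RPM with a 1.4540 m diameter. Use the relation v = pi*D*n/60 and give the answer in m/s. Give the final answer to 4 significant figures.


v = pi * 1.4540 * 10.0190 / 60
v = 0.7628 m/s


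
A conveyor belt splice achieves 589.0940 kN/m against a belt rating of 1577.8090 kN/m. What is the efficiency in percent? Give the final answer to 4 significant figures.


Eff = 589.0940 / 1577.8090 * 100
Eff = 37.34 %


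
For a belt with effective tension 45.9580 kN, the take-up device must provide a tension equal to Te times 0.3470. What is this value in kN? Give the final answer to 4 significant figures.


T_tu = 45.9580 * 0.3470
T_tu = 15.95 kN


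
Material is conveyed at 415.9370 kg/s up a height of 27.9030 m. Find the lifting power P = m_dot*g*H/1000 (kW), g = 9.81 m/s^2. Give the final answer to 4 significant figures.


P = 415.9370 * 9.81 * 27.9030 / 1000
P = 113.9 kW


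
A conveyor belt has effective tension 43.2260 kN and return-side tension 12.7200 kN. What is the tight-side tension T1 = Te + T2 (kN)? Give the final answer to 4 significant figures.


T1 = Te + T2 = 43.2260 + 12.7200
T1 = 55.95 kN


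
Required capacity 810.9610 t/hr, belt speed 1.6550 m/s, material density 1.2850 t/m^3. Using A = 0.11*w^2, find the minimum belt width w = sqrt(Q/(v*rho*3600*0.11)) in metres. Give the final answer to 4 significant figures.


A_req = 810.9610 / (1.6550 * 1.2850 * 3600) = 0.105924 m^2
w = sqrt(0.105924 / 0.11)
w = 0.9813 m


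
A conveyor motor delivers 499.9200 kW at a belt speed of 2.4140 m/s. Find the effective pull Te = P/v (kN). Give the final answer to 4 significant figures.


Te = P / v = 499.9200 / 2.4140
Te = 207.1 kN


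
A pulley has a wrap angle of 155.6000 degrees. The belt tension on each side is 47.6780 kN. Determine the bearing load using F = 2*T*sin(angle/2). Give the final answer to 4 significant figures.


F = 2 * 47.6780 * sin(155.6000/2 deg)
F = 93.20 kN


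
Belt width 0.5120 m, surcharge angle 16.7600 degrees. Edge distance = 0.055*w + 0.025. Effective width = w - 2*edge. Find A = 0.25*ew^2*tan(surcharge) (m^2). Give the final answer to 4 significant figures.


edge = 0.055*0.5120 + 0.025 = 0.05316 m
ew = 0.5120 - 2*0.05316 = 0.40568 m
A = 0.25 * 0.40568^2 * tan(16.7600 deg)
A = 0.01239 m^2


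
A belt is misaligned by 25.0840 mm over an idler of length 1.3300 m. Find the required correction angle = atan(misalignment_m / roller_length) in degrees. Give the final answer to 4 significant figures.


misalign_m = 25.0840 / 1000 = 0.025084 m
angle = atan(0.025084 / 1.3300)
angle = 1.080 deg


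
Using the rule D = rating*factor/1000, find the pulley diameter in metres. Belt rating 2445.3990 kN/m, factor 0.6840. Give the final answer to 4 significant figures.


D = 2445.3990 * 0.6840 / 1000
D = 1.673 m


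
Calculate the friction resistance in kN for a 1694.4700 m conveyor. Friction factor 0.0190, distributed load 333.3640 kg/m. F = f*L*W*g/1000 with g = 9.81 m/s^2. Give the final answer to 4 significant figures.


F = 0.0190 * 1694.4700 * 333.3640 * 9.81 / 1000
F = 105.3 kN


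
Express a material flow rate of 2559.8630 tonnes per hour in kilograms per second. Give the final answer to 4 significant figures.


m_dot = 2559.8630 * 1000 / 3600
m_dot = 711.1 kg/s


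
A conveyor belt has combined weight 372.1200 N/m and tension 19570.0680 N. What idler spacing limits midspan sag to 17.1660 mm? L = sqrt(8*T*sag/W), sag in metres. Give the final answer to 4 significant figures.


sag = 17.1660/1000 = 0.017166 m
L = sqrt(8 * 19570.0680 * 0.017166 / 372.1200)
L = 2.687 m


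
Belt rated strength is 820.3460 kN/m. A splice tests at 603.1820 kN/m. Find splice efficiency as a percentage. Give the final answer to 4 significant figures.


Eff = 603.1820 / 820.3460 * 100
Eff = 73.53 %


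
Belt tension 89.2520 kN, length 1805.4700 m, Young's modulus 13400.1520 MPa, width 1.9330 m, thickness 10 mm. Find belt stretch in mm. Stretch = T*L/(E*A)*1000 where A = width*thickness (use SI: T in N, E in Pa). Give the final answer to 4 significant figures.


A = 1.9330 * 0.01 = 0.01933 m^2
Stretch = 89.2520*1000 * 1805.4700 / (13400.1520e6 * 0.01933) * 1000
Stretch = 622.1 mm


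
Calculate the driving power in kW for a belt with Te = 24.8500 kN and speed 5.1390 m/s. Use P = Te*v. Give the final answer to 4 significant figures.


P = Te * v = 24.8500 * 5.1390
P = 127.7 kW


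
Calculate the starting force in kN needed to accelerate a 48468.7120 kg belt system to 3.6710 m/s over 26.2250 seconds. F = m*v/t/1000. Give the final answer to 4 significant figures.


F = 48468.7120 * 3.6710 / 26.2250 / 1000
F = 6.785 kN


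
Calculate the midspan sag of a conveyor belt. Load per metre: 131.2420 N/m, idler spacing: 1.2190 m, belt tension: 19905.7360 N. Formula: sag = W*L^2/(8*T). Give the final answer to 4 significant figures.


sag = 131.2420 * 1.2190^2 / (8 * 19905.7360)
sag = 0.001225 m


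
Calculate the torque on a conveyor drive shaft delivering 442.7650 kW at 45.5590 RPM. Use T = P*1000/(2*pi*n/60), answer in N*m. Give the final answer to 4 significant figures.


omega = 2*pi*45.5590/60 = 4.77093 rad/s
T = 442.7650*1000 / 4.77093
T = 92800 N*m


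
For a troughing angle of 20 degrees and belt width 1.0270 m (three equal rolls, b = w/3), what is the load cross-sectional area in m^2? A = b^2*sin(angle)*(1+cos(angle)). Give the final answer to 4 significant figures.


b = 1.0270/3 = 0.342333 m
A = 0.342333^2 * sin(20 deg) * (1 + cos(20 deg))
A = 0.07775 m^2


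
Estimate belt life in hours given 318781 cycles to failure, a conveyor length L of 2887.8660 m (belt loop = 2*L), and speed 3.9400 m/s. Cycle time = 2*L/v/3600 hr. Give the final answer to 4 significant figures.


cycle_time = 2 * 2887.8660 / 3.9400 / 3600 = 0.407201 hr
life = 318781 * 0.407201 = 129800 hours


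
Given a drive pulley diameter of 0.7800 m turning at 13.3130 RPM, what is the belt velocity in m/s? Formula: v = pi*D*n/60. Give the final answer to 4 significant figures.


v = pi * 0.7800 * 13.3130 / 60
v = 0.5437 m/s


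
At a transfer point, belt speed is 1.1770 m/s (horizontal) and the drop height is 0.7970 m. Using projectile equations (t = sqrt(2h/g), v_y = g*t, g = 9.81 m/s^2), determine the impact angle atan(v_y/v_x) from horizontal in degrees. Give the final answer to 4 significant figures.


t = sqrt(2*0.7970/9.81) = 0.403097 s
v_y = 9.81 * 0.403097 = 3.95438 m/s
angle = atan(3.95438 / 1.1770) = 73.42 deg


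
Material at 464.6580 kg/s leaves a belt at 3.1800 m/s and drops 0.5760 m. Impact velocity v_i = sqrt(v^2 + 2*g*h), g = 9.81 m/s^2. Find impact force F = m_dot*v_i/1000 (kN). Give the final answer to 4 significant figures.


v_i = sqrt(3.1800^2 + 2*9.81*0.5760) = 4.62747 m/s
F = 464.6580 * 4.62747 / 1000
F = 2.150 kN


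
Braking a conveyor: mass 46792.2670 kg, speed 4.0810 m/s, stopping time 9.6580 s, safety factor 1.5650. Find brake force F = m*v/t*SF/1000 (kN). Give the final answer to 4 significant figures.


F = 46792.2670 * 4.0810 / 9.6580 * 1.5650 / 1000
F = 30.94 kN


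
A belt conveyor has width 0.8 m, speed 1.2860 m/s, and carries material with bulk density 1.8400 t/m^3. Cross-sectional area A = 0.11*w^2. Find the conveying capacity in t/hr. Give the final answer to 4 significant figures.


A = 0.11 * 0.8^2 = 0.0704 m^2
C = 0.0704 * 1.2860 * 1.8400 * 3600
C = 599.7 t/hr


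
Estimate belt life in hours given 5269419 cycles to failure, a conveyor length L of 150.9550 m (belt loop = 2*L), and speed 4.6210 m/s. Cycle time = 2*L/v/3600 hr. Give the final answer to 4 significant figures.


cycle_time = 2 * 150.9550 / 4.6210 / 3600 = 0.0181484 hr
life = 5269419 * 0.0181484 = 95630 hours


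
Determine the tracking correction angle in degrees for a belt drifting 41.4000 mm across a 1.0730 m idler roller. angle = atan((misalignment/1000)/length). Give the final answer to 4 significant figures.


misalign_m = 41.4000 / 1000 = 0.041400 m
angle = atan(0.041400 / 1.0730)
angle = 2.210 deg


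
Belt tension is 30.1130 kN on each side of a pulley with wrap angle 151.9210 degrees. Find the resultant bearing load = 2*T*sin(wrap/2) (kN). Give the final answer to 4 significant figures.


F = 2 * 30.1130 * sin(151.9210/2 deg)
F = 58.43 kN


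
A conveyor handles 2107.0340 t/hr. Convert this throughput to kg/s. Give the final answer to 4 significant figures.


m_dot = 2107.0340 * 1000 / 3600
m_dot = 585.3 kg/s


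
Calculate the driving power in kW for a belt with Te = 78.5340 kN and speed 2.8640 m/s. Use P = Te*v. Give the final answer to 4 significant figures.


P = Te * v = 78.5340 * 2.8640
P = 224.9 kW


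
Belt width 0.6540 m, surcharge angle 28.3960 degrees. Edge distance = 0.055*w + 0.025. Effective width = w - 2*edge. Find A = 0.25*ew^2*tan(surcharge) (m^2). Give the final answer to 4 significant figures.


edge = 0.055*0.6540 + 0.025 = 0.06097 m
ew = 0.6540 - 2*0.06097 = 0.53206 m
A = 0.25 * 0.53206^2 * tan(28.3960 deg)
A = 0.03826 m^2


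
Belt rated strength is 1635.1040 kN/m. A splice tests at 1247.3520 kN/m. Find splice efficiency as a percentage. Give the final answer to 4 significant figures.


Eff = 1247.3520 / 1635.1040 * 100
Eff = 76.29 %


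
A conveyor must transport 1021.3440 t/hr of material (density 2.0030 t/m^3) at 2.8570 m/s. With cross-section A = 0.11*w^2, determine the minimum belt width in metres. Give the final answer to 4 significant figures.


A_req = 1021.3440 / (2.8570 * 2.0030 * 3600) = 0.0495768 m^2
w = sqrt(0.0495768 / 0.11)
w = 0.6713 m


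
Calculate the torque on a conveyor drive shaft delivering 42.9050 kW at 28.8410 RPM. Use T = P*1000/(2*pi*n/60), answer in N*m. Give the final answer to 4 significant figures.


omega = 2*pi*28.8410/60 = 3.02022 rad/s
T = 42.9050*1000 / 3.02022
T = 14210 N*m


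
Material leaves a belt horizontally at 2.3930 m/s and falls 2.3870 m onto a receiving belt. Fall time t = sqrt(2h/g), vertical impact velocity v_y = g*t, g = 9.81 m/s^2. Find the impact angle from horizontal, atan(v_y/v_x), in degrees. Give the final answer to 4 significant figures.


t = sqrt(2*2.3870/9.81) = 0.6976 s
v_y = 9.81 * 0.6976 = 6.84346 m/s
angle = atan(6.84346 / 2.3930) = 70.73 deg


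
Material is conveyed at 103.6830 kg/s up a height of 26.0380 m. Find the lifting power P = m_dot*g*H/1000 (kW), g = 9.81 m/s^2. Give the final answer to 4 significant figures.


P = 103.6830 * 9.81 * 26.0380 / 1000
P = 26.48 kW


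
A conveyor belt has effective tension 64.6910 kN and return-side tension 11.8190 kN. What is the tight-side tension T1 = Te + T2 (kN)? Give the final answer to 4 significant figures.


T1 = Te + T2 = 64.6910 + 11.8190
T1 = 76.51 kN


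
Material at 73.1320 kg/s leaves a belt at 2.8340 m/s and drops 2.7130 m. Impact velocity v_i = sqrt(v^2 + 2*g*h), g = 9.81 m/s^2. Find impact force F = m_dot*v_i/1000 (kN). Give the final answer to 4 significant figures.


v_i = sqrt(2.8340^2 + 2*9.81*2.7130) = 7.82692 m/s
F = 73.1320 * 7.82692 / 1000
F = 0.5724 kN


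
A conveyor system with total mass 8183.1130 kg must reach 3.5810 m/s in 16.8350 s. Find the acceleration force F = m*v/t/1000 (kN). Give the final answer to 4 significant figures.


F = 8183.1130 * 3.5810 / 16.8350 / 1000
F = 1.741 kN


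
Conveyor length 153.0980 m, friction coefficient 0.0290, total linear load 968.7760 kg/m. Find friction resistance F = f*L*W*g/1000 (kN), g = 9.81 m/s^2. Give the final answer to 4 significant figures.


F = 0.0290 * 153.0980 * 968.7760 * 9.81 / 1000
F = 42.19 kN


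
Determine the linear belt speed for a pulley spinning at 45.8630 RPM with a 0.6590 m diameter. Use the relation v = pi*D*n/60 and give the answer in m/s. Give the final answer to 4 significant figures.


v = pi * 0.6590 * 45.8630 / 60
v = 1.583 m/s


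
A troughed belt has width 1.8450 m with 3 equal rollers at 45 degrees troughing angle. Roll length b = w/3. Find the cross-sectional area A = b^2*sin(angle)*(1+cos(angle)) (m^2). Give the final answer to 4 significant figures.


b = 1.8450/3 = 0.615 m
A = 0.615^2 * sin(45 deg) * (1 + cos(45 deg))
A = 0.4566 m^2


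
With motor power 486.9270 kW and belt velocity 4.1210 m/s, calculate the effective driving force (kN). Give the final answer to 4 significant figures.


Te = P / v = 486.9270 / 4.1210
Te = 118.2 kN


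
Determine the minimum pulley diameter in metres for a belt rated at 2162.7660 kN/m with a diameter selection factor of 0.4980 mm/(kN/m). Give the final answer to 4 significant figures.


D = 2162.7660 * 0.4980 / 1000
D = 1.077 m


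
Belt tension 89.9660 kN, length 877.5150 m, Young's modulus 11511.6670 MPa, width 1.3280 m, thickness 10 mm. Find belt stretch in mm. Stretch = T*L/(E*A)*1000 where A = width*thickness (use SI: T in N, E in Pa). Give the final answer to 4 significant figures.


A = 1.3280 * 0.01 = 0.01328 m^2
Stretch = 89.9660*1000 * 877.5150 / (11511.6670e6 * 0.01328) * 1000
Stretch = 516.4 mm


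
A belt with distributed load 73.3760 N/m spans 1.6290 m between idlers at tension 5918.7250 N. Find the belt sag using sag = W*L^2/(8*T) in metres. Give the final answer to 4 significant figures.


sag = 73.3760 * 1.6290^2 / (8 * 5918.7250)
sag = 0.004112 m


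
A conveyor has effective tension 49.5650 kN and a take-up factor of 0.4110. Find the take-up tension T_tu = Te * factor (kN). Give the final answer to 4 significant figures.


T_tu = 49.5650 * 0.4110
T_tu = 20.37 kN


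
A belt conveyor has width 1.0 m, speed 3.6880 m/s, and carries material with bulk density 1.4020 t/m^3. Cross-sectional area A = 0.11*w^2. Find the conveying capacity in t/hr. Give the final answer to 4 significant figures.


A = 0.11 * 1.0^2 = 0.11 m^2
C = 0.11 * 3.6880 * 1.4020 * 3600
C = 2048 t/hr


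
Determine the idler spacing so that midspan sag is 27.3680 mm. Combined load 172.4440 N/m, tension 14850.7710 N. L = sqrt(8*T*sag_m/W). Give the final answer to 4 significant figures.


sag = 27.3680/1000 = 0.027368 m
L = sqrt(8 * 14850.7710 * 0.027368 / 172.4440)
L = 4.342 m


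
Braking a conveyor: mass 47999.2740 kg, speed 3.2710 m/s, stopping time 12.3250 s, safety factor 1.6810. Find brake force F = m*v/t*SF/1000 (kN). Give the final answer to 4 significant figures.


F = 47999.2740 * 3.2710 / 12.3250 * 1.6810 / 1000
F = 21.41 kN


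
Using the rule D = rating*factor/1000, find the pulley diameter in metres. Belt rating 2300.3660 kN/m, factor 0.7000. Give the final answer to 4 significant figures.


D = 2300.3660 * 0.7000 / 1000
D = 1.610 m


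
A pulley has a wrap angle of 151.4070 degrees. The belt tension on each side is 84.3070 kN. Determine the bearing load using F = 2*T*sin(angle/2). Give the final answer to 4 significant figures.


F = 2 * 84.3070 * sin(151.4070/2 deg)
F = 163.4 kN


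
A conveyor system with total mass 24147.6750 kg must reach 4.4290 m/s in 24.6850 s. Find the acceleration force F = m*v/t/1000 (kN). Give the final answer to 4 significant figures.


F = 24147.6750 * 4.4290 / 24.6850 / 1000
F = 4.333 kN


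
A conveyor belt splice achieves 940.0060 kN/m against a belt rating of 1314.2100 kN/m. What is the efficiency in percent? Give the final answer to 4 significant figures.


Eff = 940.0060 / 1314.2100 * 100
Eff = 71.53 %


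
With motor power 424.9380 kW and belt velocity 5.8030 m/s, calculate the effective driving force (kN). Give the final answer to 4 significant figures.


Te = P / v = 424.9380 / 5.8030
Te = 73.23 kN


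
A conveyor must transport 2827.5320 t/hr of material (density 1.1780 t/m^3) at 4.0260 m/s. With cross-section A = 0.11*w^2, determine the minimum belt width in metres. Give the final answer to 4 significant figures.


A_req = 2827.5320 / (4.0260 * 1.1780 * 3600) = 0.16561 m^2
w = sqrt(0.16561 / 0.11)
w = 1.227 m


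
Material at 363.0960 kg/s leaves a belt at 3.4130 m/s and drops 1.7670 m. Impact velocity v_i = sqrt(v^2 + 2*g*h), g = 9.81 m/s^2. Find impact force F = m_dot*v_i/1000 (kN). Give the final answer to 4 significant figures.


v_i = sqrt(3.4130^2 + 2*9.81*1.7670) = 6.80567 m/s
F = 363.0960 * 6.80567 / 1000
F = 2.471 kN


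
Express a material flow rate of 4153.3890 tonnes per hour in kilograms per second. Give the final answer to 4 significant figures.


m_dot = 4153.3890 * 1000 / 3600
m_dot = 1154 kg/s


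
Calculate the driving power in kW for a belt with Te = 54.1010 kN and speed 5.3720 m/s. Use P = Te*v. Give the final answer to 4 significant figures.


P = Te * v = 54.1010 * 5.3720
P = 290.6 kW


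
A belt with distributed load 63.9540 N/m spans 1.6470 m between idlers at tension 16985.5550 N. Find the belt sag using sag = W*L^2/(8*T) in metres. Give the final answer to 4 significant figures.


sag = 63.9540 * 1.6470^2 / (8 * 16985.5550)
sag = 0.001277 m


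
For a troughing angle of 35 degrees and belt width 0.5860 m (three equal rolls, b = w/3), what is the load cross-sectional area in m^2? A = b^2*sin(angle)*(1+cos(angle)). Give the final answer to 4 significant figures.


b = 0.5860/3 = 0.195333 m
A = 0.195333^2 * sin(35 deg) * (1 + cos(35 deg))
A = 0.03981 m^2


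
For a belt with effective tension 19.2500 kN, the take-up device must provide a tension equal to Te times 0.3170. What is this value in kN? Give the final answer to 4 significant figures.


T_tu = 19.2500 * 0.3170
T_tu = 6.102 kN


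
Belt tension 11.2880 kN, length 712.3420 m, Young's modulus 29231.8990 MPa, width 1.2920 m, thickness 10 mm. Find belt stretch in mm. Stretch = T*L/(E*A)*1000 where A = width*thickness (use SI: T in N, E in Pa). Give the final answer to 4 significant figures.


A = 1.2920 * 0.01 = 0.01292 m^2
Stretch = 11.2880*1000 * 712.3420 / (29231.8990e6 * 0.01292) * 1000
Stretch = 21.29 mm


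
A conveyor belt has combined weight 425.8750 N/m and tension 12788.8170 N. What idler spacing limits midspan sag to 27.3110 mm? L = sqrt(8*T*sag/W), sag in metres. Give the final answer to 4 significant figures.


sag = 27.3110/1000 = 0.027311 m
L = sqrt(8 * 12788.8170 * 0.027311 / 425.8750)
L = 2.561 m


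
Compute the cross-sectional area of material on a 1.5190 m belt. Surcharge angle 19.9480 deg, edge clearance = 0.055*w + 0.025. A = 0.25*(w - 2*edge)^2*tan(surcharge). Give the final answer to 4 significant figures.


edge = 0.055*1.5190 + 0.025 = 0.108545 m
ew = 1.5190 - 2*0.108545 = 1.30191 m
A = 0.25 * 1.30191^2 * tan(19.9480 deg)
A = 0.1538 m^2


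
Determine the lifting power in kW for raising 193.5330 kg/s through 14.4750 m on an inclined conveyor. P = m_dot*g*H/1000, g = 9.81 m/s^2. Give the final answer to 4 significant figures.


P = 193.5330 * 9.81 * 14.4750 / 1000
P = 27.48 kW


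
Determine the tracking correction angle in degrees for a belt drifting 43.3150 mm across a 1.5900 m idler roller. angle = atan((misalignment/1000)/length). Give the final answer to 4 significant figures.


misalign_m = 43.3150 / 1000 = 0.043315 m
angle = atan(0.043315 / 1.5900)
angle = 1.560 deg


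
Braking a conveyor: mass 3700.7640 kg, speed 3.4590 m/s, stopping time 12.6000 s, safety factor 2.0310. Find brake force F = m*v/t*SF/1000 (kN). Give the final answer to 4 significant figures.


F = 3700.7640 * 3.4590 / 12.6000 * 2.0310 / 1000
F = 2.063 kN


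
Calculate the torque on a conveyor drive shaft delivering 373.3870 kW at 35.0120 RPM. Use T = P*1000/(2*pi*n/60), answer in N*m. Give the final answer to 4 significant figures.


omega = 2*pi*35.0120/60 = 3.66645 rad/s
T = 373.3870*1000 / 3.66645
T = 101800 N*m


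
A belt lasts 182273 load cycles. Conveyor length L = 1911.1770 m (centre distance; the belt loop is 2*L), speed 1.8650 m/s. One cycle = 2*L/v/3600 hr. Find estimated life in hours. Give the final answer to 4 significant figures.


cycle_time = 2 * 1911.1770 / 1.8650 / 3600 = 0.569311 hr
life = 182273 * 0.569311 = 103800 hours


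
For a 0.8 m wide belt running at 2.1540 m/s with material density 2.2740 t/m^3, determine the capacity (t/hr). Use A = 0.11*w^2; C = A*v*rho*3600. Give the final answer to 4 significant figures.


A = 0.11 * 0.8^2 = 0.0704 m^2
C = 0.0704 * 2.1540 * 2.2740 * 3600
C = 1241 t/hr


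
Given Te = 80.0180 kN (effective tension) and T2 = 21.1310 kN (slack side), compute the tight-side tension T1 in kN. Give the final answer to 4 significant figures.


T1 = Te + T2 = 80.0180 + 21.1310
T1 = 101.1 kN


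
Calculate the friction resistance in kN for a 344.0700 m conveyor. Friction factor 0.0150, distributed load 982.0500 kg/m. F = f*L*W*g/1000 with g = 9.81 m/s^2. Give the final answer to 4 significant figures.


F = 0.0150 * 344.0700 * 982.0500 * 9.81 / 1000
F = 49.72 kN


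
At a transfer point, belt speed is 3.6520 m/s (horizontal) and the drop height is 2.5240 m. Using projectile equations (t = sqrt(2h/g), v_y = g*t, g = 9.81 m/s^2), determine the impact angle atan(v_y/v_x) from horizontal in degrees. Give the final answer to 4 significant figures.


t = sqrt(2*2.5240/9.81) = 0.71734 s
v_y = 9.81 * 0.71734 = 7.03711 m/s
angle = atan(7.03711 / 3.6520) = 62.57 deg


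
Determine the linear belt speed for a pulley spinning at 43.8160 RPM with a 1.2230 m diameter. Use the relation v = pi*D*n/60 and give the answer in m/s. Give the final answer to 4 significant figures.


v = pi * 1.2230 * 43.8160 / 60
v = 2.806 m/s


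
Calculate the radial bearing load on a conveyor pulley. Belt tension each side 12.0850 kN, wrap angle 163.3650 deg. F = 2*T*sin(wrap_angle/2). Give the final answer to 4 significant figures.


F = 2 * 12.0850 * sin(163.3650/2 deg)
F = 23.92 kN


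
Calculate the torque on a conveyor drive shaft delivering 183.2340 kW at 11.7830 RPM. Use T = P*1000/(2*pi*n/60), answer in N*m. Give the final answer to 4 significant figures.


omega = 2*pi*11.7830/60 = 1.23391 rad/s
T = 183.2340*1000 / 1.23391
T = 148500 N*m


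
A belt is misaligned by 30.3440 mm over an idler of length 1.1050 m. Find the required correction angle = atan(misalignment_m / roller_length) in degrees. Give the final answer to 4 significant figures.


misalign_m = 30.3440 / 1000 = 0.030344 m
angle = atan(0.030344 / 1.1050)
angle = 1.573 deg


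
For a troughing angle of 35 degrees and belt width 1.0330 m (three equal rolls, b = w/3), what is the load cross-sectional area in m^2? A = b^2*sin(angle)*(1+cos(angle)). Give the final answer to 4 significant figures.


b = 1.0330/3 = 0.344333 m
A = 0.344333^2 * sin(35 deg) * (1 + cos(35 deg))
A = 0.1237 m^2


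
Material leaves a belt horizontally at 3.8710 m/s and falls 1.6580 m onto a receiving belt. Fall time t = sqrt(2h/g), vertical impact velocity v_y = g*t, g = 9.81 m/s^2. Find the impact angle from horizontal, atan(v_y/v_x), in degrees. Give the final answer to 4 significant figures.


t = sqrt(2*1.6580/9.81) = 0.581397 s
v_y = 9.81 * 0.581397 = 5.7035 m/s
angle = atan(5.7035 / 3.8710) = 55.84 deg


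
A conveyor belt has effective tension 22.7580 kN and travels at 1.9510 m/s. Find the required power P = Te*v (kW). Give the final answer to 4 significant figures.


P = Te * v = 22.7580 * 1.9510
P = 44.40 kW


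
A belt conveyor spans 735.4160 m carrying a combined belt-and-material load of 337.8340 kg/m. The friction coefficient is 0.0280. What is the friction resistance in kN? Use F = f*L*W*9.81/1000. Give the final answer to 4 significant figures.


F = 0.0280 * 735.4160 * 337.8340 * 9.81 / 1000
F = 68.24 kN


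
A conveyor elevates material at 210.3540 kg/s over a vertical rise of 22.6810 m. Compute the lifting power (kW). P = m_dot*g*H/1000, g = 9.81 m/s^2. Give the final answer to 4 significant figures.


P = 210.3540 * 9.81 * 22.6810 / 1000
P = 46.80 kW


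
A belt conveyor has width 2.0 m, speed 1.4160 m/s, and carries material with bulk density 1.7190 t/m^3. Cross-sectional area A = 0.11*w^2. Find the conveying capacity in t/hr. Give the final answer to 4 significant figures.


A = 0.11 * 2.0^2 = 0.44 m^2
C = 0.44 * 1.4160 * 1.7190 * 3600
C = 3856 t/hr


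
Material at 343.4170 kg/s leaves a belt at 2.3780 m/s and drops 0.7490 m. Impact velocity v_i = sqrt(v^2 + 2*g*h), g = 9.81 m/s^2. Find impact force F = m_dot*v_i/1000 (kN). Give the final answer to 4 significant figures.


v_i = sqrt(2.3780^2 + 2*9.81*0.7490) = 4.51113 m/s
F = 343.4170 * 4.51113 / 1000
F = 1.549 kN


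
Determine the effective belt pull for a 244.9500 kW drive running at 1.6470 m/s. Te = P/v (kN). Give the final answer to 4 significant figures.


Te = P / v = 244.9500 / 1.6470
Te = 148.7 kN


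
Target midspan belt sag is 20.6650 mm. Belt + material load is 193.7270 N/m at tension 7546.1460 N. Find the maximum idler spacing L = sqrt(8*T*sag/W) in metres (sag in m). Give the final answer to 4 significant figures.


sag = 20.6650/1000 = 0.020665 m
L = sqrt(8 * 7546.1460 * 0.020665 / 193.7270)
L = 2.538 m


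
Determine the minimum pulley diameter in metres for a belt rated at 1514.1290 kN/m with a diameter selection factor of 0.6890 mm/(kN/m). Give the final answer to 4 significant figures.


D = 1514.1290 * 0.6890 / 1000
D = 1.043 m


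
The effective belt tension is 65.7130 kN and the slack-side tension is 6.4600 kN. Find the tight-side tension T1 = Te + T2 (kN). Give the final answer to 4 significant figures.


T1 = Te + T2 = 65.7130 + 6.4600
T1 = 72.17 kN


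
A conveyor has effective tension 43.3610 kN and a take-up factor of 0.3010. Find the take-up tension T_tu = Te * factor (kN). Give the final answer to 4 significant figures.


T_tu = 43.3610 * 0.3010
T_tu = 13.05 kN


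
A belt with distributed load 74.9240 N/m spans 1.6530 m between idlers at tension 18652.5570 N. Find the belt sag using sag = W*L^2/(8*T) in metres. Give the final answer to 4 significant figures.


sag = 74.9240 * 1.6530^2 / (8 * 18652.5570)
sag = 0.001372 m


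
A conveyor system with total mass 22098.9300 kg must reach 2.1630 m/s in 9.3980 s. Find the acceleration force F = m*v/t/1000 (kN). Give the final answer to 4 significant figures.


F = 22098.9300 * 2.1630 / 9.3980 / 1000
F = 5.086 kN


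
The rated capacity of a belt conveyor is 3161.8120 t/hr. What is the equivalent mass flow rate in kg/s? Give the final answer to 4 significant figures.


m_dot = 3161.8120 * 1000 / 3600
m_dot = 878.3 kg/s


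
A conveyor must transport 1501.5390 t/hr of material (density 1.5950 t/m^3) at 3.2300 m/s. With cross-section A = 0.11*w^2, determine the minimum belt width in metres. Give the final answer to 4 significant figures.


A_req = 1501.5390 / (3.2300 * 1.5950 * 3600) = 0.0809601 m^2
w = sqrt(0.0809601 / 0.11)
w = 0.8579 m


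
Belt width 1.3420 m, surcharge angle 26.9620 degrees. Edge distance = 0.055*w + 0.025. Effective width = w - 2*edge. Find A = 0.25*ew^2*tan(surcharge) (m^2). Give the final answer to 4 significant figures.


edge = 0.055*1.3420 + 0.025 = 0.09881 m
ew = 1.3420 - 2*0.09881 = 1.14438 m
A = 0.25 * 1.14438^2 * tan(26.9620 deg)
A = 0.1665 m^2


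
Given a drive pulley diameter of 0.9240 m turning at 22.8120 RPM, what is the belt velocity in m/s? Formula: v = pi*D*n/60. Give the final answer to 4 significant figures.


v = pi * 0.9240 * 22.8120 / 60
v = 1.104 m/s


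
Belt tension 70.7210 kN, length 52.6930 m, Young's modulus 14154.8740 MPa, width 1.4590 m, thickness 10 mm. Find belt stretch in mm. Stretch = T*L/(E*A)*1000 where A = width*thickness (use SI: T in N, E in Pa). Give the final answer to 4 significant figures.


A = 1.4590 * 0.01 = 0.01459 m^2
Stretch = 70.7210*1000 * 52.6930 / (14154.8740e6 * 0.01459) * 1000
Stretch = 18.04 mm


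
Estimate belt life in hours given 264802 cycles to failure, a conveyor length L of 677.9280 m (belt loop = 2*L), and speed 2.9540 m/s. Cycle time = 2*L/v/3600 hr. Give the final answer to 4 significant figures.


cycle_time = 2 * 677.9280 / 2.9540 / 3600 = 0.127497 hr
life = 264802 * 0.127497 = 33760 hours


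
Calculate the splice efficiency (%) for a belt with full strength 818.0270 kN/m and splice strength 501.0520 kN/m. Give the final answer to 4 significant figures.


Eff = 501.0520 / 818.0270 * 100
Eff = 61.25 %


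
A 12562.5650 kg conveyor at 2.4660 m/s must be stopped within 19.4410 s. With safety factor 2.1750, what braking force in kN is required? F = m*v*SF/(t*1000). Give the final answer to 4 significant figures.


F = 12562.5650 * 2.4660 / 19.4410 * 2.1750 / 1000
F = 3.466 kN


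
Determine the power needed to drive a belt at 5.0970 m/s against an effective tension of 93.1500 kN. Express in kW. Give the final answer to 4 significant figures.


P = Te * v = 93.1500 * 5.0970
P = 474.8 kW


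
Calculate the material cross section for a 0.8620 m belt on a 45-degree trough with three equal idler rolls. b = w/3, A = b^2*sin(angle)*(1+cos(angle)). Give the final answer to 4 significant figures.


b = 0.8620/3 = 0.287333 m
A = 0.287333^2 * sin(45 deg) * (1 + cos(45 deg))
A = 0.09966 m^2


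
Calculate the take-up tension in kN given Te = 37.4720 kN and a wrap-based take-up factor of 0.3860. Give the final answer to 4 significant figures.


T_tu = 37.4720 * 0.3860
T_tu = 14.46 kN


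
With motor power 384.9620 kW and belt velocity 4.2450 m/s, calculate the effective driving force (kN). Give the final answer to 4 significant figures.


Te = P / v = 384.9620 / 4.2450
Te = 90.69 kN


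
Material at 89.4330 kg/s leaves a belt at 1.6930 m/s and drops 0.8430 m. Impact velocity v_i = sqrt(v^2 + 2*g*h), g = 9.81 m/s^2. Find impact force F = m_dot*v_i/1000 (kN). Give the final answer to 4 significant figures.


v_i = sqrt(1.6930^2 + 2*9.81*0.8430) = 4.40521 m/s
F = 89.4330 * 4.40521 / 1000
F = 0.3940 kN


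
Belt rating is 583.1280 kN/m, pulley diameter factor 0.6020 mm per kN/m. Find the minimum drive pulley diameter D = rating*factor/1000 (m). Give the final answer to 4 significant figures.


D = 583.1280 * 0.6020 / 1000
D = 0.3510 m


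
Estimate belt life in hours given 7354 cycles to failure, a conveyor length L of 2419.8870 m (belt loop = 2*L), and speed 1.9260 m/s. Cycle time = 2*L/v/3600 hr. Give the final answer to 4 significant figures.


cycle_time = 2 * 2419.8870 / 1.9260 / 3600 = 0.698017 hr
life = 7354 * 0.698017 = 5133 hours


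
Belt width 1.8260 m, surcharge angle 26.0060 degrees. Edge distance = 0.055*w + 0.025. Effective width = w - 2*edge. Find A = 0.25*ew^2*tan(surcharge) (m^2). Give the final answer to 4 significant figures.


edge = 0.055*1.8260 + 0.025 = 0.12543 m
ew = 1.8260 - 2*0.12543 = 1.57514 m
A = 0.25 * 1.57514^2 * tan(26.0060 deg)
A = 0.3026 m^2


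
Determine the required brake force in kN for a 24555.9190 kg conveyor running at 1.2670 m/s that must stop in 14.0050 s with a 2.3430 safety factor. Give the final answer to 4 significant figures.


F = 24555.9190 * 1.2670 / 14.0050 * 2.3430 / 1000
F = 5.205 kN


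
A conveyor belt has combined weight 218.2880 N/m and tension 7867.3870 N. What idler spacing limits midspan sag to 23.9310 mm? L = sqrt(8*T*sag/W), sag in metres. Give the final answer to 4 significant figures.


sag = 23.9310/1000 = 0.023931 m
L = sqrt(8 * 7867.3870 * 0.023931 / 218.2880)
L = 2.627 m


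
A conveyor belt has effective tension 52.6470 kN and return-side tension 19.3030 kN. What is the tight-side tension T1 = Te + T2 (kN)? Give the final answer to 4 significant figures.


T1 = Te + T2 = 52.6470 + 19.3030
T1 = 71.95 kN


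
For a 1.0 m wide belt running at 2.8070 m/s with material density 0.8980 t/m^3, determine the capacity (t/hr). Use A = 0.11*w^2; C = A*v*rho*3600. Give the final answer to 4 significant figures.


A = 0.11 * 1.0^2 = 0.11 m^2
C = 0.11 * 2.8070 * 0.8980 * 3600
C = 998.2 t/hr


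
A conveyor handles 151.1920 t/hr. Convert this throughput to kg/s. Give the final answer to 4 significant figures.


m_dot = 151.1920 * 1000 / 3600
m_dot = 42.00 kg/s


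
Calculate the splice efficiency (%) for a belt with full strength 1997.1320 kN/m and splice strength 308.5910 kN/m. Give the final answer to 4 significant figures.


Eff = 308.5910 / 1997.1320 * 100
Eff = 15.45 %


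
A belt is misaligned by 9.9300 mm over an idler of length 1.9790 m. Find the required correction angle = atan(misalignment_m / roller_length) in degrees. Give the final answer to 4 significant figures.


misalign_m = 9.9300 / 1000 = 0.009930 m
angle = atan(0.009930 / 1.9790)
angle = 0.2875 deg


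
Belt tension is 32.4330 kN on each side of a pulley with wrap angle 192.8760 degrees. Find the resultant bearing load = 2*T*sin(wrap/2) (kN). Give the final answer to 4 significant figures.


F = 2 * 32.4330 * sin(192.8760/2 deg)
F = 64.46 kN


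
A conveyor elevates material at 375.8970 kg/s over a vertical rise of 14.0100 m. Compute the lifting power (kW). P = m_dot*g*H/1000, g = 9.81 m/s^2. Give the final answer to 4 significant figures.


P = 375.8970 * 9.81 * 14.0100 / 1000
P = 51.66 kW


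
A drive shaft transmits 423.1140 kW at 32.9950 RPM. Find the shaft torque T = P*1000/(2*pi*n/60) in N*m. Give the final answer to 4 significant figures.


omega = 2*pi*32.9950/60 = 3.45523 rad/s
T = 423.1140*1000 / 3.45523
T = 122500 N*m


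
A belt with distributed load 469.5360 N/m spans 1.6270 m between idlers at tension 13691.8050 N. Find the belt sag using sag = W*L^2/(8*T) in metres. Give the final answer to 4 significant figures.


sag = 469.5360 * 1.6270^2 / (8 * 13691.8050)
sag = 0.01135 m


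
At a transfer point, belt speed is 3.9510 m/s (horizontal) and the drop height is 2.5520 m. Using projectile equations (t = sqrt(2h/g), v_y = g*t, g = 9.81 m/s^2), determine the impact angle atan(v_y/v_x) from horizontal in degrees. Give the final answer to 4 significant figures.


t = sqrt(2*2.5520/9.81) = 0.721308 s
v_y = 9.81 * 0.721308 = 7.07603 m/s
angle = atan(7.07603 / 3.9510) = 60.82 deg


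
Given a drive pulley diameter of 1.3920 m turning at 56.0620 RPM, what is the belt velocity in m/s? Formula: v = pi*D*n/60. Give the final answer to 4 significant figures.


v = pi * 1.3920 * 56.0620 / 60
v = 4.086 m/s


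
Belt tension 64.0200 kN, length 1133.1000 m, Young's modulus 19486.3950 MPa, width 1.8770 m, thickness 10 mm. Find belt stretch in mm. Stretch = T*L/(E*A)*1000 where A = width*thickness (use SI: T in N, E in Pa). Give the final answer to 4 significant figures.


A = 1.8770 * 0.01 = 0.01877 m^2
Stretch = 64.0200*1000 * 1133.1000 / (19486.3950e6 * 0.01877) * 1000
Stretch = 198.3 mm


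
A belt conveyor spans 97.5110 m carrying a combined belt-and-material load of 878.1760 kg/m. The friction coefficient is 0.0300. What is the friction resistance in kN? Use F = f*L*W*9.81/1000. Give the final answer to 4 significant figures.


F = 0.0300 * 97.5110 * 878.1760 * 9.81 / 1000
F = 25.20 kN


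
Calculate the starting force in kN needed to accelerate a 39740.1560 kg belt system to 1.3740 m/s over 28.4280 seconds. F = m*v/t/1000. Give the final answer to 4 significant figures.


F = 39740.1560 * 1.3740 / 28.4280 / 1000
F = 1.921 kN


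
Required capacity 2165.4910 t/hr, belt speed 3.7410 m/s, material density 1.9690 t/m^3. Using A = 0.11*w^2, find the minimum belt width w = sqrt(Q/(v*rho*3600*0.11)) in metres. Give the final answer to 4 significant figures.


A_req = 2165.4910 / (3.7410 * 1.9690 * 3600) = 0.0816621 m^2
w = sqrt(0.0816621 / 0.11)
w = 0.8616 m


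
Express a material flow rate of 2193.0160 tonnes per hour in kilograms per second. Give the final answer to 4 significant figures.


m_dot = 2193.0160 * 1000 / 3600
m_dot = 609.2 kg/s


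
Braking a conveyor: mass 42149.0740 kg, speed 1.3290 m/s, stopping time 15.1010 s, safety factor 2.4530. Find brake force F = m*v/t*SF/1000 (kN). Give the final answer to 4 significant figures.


F = 42149.0740 * 1.3290 / 15.1010 * 2.4530 / 1000
F = 9.099 kN


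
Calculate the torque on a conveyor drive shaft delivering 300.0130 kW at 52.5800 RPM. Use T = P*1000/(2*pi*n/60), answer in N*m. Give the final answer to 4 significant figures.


omega = 2*pi*52.5800/60 = 5.50616 rad/s
T = 300.0130*1000 / 5.50616
T = 54490 N*m


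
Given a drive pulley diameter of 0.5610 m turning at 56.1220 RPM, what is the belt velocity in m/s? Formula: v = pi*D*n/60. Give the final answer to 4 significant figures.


v = pi * 0.5610 * 56.1220 / 60
v = 1.649 m/s
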